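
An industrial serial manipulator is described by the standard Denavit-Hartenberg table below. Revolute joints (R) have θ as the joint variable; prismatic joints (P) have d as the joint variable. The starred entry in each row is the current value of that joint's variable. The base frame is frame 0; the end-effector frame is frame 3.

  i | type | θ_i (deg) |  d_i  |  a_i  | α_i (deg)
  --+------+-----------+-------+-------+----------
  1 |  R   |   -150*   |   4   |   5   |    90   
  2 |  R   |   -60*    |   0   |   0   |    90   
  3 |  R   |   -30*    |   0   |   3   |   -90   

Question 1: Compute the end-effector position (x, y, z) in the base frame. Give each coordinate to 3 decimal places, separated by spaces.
-4.705 -4.449 1.750

after link 1: o_1 = (-4.3301, -2.5000, 4.0000)
after link 2: o_2 = (-4.3301, -2.5000, 4.0000)
after link 3: o_3 = (-4.7051, -4.4486, 1.7500)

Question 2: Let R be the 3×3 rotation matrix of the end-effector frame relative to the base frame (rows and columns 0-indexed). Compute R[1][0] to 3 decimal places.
End-effector x-axis (col 0 of R) = (-0.1250,-0.6495,-0.7500)
R[1][0] = -0.6495

-0.650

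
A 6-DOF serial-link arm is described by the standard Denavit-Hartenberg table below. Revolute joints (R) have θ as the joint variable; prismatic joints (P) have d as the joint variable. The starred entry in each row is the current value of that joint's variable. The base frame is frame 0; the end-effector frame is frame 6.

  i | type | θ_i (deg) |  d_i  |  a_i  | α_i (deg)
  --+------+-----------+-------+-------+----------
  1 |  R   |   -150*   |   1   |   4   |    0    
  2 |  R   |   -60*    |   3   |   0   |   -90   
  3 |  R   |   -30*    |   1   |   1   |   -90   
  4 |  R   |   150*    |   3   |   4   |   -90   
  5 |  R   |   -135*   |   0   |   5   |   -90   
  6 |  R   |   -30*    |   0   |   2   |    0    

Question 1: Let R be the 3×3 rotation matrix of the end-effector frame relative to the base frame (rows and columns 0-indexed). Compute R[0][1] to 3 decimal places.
-0.421

End-effector y-axis (col 1 of R) = (-0.4209,0.9049,0.0634)
R[0][1] = -0.4209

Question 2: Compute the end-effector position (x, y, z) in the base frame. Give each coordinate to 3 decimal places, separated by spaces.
-8.816 -1.504 -2.141

after link 1: o_1 = (-3.4641, -2.0000, 1.0000)
after link 2: o_2 = (-3.4641, -2.0000, 4.0000)
after link 3: o_3 = (-4.7141, -2.4330, 4.5000)
after link 4: o_4 = (-2.4151, -1.4510, 0.1699)
after link 5: o_5 = (-7.1263, -0.7722, -1.3611)
after link 6: o_6 = (-8.8163, -1.5036, -2.1414)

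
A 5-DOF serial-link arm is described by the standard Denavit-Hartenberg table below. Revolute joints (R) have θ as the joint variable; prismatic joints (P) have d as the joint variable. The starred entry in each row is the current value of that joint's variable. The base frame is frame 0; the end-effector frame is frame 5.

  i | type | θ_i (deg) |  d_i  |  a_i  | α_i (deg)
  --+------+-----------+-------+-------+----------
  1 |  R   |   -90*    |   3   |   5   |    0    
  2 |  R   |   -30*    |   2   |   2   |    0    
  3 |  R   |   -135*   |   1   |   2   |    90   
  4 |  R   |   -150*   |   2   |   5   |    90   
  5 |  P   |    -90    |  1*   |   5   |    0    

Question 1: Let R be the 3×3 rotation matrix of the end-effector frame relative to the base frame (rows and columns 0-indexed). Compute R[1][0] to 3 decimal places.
End-effector x-axis (col 0 of R) = (-0.9659,-0.2588,-0.0000)
R[1][0] = -0.2588

-0.259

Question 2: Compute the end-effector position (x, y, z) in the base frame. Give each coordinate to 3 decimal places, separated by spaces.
-3.165 -10.242 4.366

after link 1: o_1 = (0.0000, -5.0000, 3.0000)
after link 2: o_2 = (-1.0000, -6.7321, 5.0000)
after link 3: o_3 = (-1.5176, -4.8002, 6.0000)
after link 4: o_4 = (1.5349, -8.4651, 3.5000)
after link 5: o_5 = (-3.1653, -10.2422, 4.3660)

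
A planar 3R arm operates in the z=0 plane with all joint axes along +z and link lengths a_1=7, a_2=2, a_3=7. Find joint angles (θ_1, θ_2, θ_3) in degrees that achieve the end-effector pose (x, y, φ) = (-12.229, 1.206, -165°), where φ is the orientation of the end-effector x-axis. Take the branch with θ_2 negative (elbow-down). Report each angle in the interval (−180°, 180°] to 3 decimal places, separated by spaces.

167.206 -119.999 147.793

wrist centre = target − a_3·(cos φ, sin φ) = (-5.4675, 3.0177)
cos θ_2 = (39.0005−7²−2²)/(2·7·2) = -0.5000; θ_2 = -119.9989° (elbow-down)
β = atan2(3.0177,-5.4675) = 151.1040°; ψ = atan2(-1.7321,6.0000) = -16.1022°
θ_1 = β − ψ = 167.2062°
θ_3 = φ − θ_1 − θ_2 = 147.7927° (wrapped to (-180°,180°])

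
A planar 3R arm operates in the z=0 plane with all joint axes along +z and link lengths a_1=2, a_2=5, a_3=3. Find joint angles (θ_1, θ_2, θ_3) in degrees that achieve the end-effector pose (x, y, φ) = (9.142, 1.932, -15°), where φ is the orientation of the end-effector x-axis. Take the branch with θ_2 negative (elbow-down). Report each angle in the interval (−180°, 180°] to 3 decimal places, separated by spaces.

wrist centre = target − a_3·(cos φ, sin φ) = (6.2442, 2.7085)
cos θ_2 = (46.3261−2²−5²)/(2·2·5) = 0.8663; θ_2 = -29.9682° (elbow-down)
β = atan2(2.7085,6.2442) = 23.4490°; ψ = atan2(-2.4976,6.3315) = -21.5278°
θ_1 = β − ψ = 44.9768°
θ_3 = φ − θ_1 − θ_2 = -30.0086° (wrapped to (-180°,180°])

44.977 -29.968 -30.009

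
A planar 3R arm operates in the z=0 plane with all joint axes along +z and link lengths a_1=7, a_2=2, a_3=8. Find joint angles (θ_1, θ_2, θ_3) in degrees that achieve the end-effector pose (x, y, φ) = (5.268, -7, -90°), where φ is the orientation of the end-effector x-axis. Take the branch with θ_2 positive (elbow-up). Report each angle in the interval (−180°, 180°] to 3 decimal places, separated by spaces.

-0.001 149.998 120.003

wrist centre = target − a_3·(cos φ, sin φ) = (5.2680, 1.0000)
cos θ_2 = (28.7518−7²−2²)/(2·7·2) = -0.8660; θ_2 = 149.9978° (elbow-up)
β = atan2(1.0000,5.2680) = 10.7483°; ψ = atan2(1.0001,5.2680) = 10.7490°
θ_1 = β − ψ = -0.0007°
θ_3 = φ − θ_1 − θ_2 = 120.0029° (wrapped to (-180°,180°])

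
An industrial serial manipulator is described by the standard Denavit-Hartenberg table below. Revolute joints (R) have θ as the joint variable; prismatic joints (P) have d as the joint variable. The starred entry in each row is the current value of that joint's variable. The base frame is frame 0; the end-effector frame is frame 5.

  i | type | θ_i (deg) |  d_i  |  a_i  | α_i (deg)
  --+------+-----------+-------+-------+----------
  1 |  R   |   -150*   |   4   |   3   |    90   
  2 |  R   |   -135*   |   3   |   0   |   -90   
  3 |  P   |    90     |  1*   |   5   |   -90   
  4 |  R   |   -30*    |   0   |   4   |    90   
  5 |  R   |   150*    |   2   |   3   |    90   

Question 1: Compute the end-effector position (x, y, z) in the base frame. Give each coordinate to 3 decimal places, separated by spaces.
-4.512 -5.162 2.633

after link 1: o_1 = (-2.5981, -1.5000, 4.0000)
after link 2: o_2 = (-4.0981, 1.0981, 4.0000)
after link 3: o_3 = (-2.2104, -3.5856, 3.2929)
after link 4: o_4 = (-1.7031, -7.2927, 1.8787)
after link 5: o_5 = (-4.5119, -5.1616, 2.6332)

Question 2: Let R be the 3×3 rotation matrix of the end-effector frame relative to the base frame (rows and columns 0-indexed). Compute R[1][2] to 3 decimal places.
End-effector z-axis (col 2 of R) = (-0.4669,-0.7696,0.4356)
R[1][2] = -0.7696

-0.770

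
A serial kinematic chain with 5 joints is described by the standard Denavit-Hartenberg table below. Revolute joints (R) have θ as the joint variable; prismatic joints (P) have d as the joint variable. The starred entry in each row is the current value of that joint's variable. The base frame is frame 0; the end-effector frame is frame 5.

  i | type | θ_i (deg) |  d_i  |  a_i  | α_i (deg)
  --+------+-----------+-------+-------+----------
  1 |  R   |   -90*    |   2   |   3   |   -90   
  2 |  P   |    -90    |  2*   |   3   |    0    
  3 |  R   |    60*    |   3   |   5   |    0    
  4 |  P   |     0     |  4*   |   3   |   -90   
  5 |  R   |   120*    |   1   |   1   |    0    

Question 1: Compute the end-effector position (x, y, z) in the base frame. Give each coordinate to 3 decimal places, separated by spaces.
after link 1: o_1 = (0.0000, -3.0000, 2.0000)
after link 2: o_2 = (2.0000, -3.0000, 5.0000)
after link 3: o_3 = (5.0000, -7.3301, 7.5000)
after link 4: o_4 = (9.0000, -9.9282, 9.0000)
after link 5: o_5 = (8.1340, -9.9952, 7.8840)

8.134 -9.995 7.884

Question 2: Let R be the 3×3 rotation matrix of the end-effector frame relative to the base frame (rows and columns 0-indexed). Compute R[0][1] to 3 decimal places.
0.500

End-effector y-axis (col 1 of R) = (0.5000,0.7500,-0.4330)
R[0][1] = 0.5000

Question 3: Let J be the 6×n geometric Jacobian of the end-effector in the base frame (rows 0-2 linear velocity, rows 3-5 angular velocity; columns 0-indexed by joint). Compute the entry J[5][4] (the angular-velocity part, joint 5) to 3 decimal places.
axis z_4 = (0.0000,-0.5000,-0.8660); lever o_n−o_4 = (-0.8660,-0.0670,-1.1160)
cross product → J_v[:, 4] = (0.5000,0.7500,-0.4330)
J_ω[:, 4] = z_4
entry J[5][4] = -0.8660

-0.866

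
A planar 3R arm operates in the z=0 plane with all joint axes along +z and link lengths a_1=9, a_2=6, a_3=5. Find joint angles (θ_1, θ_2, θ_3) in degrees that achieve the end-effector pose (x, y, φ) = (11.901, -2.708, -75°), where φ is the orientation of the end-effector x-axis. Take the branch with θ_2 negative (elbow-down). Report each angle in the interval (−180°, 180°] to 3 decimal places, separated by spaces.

wrist centre = target − a_3·(cos φ, sin φ) = (10.6069, 2.1216)
cos θ_2 = (117.0077−9²−6²)/(2·9·6) = 0.0001; θ_2 = -89.9959° (elbow-down)
β = atan2(2.1216,10.6069) = 11.3112°; ψ = atan2(-6.0000,9.0004) = -33.6888°
θ_1 = β − ψ = 45.0000°
θ_3 = φ − θ_1 − θ_2 = -30.0041° (wrapped to (-180°,180°])

45.000 -89.996 -30.004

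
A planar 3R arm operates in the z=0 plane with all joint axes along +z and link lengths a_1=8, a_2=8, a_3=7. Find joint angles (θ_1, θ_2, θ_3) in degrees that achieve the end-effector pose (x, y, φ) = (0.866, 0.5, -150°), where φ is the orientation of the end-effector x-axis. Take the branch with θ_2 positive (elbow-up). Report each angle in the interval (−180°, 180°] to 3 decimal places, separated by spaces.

wrist centre = target − a_3·(cos φ, sin φ) = (6.9282, 4.0000)
cos θ_2 = (63.9996−8²−8²)/(2·8·8) = -0.5000; θ_2 = 120.0002° (elbow-up)
β = atan2(4.0000,6.9282) = 30.0001°; ψ = atan2(6.9282,4.0000) = 60.0001°
θ_1 = β − ψ = -30.0000°
θ_3 = φ − θ_1 − θ_2 = 119.9998° (wrapped to (-180°,180°])

-30.000 120.000 120.000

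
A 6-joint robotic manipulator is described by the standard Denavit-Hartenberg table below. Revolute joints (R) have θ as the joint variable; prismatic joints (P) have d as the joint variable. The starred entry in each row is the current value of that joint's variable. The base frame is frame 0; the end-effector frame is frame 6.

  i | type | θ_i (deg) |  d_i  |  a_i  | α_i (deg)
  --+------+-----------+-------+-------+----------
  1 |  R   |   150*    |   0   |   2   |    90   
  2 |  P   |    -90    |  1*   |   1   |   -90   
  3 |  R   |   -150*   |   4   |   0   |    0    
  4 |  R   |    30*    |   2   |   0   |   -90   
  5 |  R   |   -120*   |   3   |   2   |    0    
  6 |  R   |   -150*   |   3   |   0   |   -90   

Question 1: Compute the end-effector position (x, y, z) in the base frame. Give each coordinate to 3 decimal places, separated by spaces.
-6.861 7.580 -6.696

after link 1: o_1 = (-1.7321, 1.0000, 0.0000)
after link 2: o_2 = (-1.2321, 1.8660, -1.0000)
after link 3: o_3 = (-4.6962, 3.8660, -1.0000)
after link 4: o_4 = (-6.4282, 4.8660, -1.0000)
after link 5: o_5 = (-7.6112, 6.2811, -4.0981)
after link 6: o_6 = (-6.8612, 7.5801, -6.6962)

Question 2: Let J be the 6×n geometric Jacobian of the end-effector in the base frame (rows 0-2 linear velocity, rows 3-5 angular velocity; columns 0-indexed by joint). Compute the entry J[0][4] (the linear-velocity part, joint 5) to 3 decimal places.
-0.116

axis z_4 = (0.2500,0.4330,-0.8660); lever o_n−o_4 = (-0.4330,2.7141,-5.6962)
cross product → J_v[:, 4] = (-0.1160,1.7990,0.8660)
J_ω[:, 4] = z_4
entry J[0][4] = -0.1160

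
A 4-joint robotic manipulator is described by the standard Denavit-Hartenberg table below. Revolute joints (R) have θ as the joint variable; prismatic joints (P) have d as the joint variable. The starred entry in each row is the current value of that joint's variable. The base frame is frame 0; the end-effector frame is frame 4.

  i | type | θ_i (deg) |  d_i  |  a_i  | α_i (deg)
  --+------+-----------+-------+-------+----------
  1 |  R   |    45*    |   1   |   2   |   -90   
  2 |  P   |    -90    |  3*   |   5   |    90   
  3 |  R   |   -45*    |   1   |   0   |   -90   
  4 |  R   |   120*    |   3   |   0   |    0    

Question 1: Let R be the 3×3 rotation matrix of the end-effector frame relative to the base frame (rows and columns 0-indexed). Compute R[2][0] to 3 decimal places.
End-effector x-axis (col 0 of R) = (0.3624,0.8624,-0.3536)
R[2][0] = -0.3536

-0.354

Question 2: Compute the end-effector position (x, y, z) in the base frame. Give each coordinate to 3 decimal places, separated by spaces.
after link 1: o_1 = (1.4142, 1.4142, 1.0000)
after link 2: o_2 = (-0.7071, 3.5355, 6.0000)
after link 3: o_3 = (-1.4142, 2.8284, 6.0000)
after link 4: o_4 = (-2.9142, 4.3284, 8.1213)

-2.914 4.328 8.121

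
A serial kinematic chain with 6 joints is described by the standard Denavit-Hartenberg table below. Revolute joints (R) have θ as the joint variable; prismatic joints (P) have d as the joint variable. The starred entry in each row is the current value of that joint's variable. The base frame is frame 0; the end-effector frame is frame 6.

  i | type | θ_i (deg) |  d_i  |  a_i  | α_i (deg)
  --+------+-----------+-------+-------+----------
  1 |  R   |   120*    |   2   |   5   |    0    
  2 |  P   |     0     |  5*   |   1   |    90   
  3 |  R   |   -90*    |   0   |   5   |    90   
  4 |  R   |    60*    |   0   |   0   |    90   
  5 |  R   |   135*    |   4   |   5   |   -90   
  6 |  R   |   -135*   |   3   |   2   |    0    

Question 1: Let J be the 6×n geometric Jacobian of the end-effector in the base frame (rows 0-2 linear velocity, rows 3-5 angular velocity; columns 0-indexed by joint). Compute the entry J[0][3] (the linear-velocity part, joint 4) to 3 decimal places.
2.044

axis z_3 = (0.5000,-0.8660,-0.0000); lever o_n−o_3 = (-5.6300,-3.7287,-2.3604)
cross product → J_v[:, 3] = (2.0442,1.1802,-6.7401)
J_ω[:, 3] = z_3
entry J[0][3] = 2.0442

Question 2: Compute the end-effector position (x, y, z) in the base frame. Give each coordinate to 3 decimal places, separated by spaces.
-8.630 1.467 -0.360

after link 1: o_1 = (-2.5000, 4.3301, 2.0000)
after link 2: o_2 = (-3.0000, 5.1962, 7.0000)
after link 3: o_3 = (-3.0000, 5.1962, 2.0000)
after link 4: o_4 = (-3.0000, 5.1962, 2.0000)
after link 5: o_5 = (-5.6159, -0.3966, 0.3037)
after link 6: o_6 = (-8.6300, 1.4674, -0.3604)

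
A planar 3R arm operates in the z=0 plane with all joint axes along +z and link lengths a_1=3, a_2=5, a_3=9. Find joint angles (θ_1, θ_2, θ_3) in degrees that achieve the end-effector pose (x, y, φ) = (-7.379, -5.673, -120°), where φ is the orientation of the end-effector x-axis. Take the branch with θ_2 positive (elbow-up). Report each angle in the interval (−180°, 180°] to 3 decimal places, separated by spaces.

wrist centre = target − a_3·(cos φ, sin φ) = (-2.8790, 2.1212)
cos θ_2 = (12.7883−3²−5²)/(2·3·5) = -0.7071; θ_2 = 134.9961° (elbow-up)
β = atan2(2.1212,-2.8790) = 143.6175°; ψ = atan2(3.5358,-0.5353) = 98.6088°
θ_1 = β − ψ = 45.0087°
θ_3 = φ − θ_1 − θ_2 = 59.9953° (wrapped to (-180°,180°])

45.009 134.996 59.995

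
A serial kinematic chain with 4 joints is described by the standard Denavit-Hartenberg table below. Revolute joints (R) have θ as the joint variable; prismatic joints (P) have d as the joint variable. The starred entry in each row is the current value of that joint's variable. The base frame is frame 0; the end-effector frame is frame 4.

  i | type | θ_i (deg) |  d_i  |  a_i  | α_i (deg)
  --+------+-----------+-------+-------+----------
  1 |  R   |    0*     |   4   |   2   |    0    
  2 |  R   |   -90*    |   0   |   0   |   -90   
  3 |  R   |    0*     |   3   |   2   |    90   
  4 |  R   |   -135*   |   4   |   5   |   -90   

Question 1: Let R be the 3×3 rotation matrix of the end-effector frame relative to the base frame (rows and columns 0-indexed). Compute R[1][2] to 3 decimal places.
End-effector z-axis (col 2 of R) = (-0.7071,-0.7071,0.0000)
R[1][2] = -0.7071

-0.707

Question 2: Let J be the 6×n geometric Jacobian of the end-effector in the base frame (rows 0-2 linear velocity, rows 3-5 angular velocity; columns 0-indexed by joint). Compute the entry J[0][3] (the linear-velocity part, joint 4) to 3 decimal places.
-3.536

axis z_3 = (0.0000,0.0000,1.0000); lever o_n−o_3 = (-3.5355,3.5355,4.0000)
cross product → J_v[:, 3] = (-3.5355,-3.5355,0.0000)
J_ω[:, 3] = z_3
entry J[0][3] = -3.5355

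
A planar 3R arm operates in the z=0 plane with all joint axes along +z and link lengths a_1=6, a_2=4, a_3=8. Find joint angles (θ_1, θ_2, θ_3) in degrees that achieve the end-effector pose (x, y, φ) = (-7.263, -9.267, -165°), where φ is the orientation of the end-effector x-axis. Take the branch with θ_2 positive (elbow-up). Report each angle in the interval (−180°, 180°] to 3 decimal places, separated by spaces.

-119.996 89.995 -134.999

wrist centre = target − a_3·(cos φ, sin φ) = (0.4644, -7.1964)
cos θ_2 = (52.0045−6²−4²)/(2·6·4) = 0.0001; θ_2 = 89.9946° (elbow-up)
β = atan2(-7.1964,0.4644) = -86.3077°; ψ = atan2(4.0000,6.0004) = 33.6884°
θ_1 = β − ψ = -119.9961°
θ_3 = φ − θ_1 − θ_2 = -134.9985° (wrapped to (-180°,180°])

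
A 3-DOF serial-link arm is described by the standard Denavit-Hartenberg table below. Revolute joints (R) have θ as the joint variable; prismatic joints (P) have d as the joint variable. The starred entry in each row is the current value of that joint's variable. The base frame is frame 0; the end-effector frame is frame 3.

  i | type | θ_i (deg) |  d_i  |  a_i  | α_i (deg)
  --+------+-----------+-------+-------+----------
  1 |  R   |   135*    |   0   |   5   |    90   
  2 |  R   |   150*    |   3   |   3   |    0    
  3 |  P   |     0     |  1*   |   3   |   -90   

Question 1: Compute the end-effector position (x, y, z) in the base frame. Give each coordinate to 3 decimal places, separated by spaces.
2.967 2.690 3.000

after link 1: o_1 = (-3.5355, 3.5355, 0.0000)
after link 2: o_2 = (0.4229, 3.8197, 1.5000)
after link 3: o_3 = (2.9671, 2.6897, 3.0000)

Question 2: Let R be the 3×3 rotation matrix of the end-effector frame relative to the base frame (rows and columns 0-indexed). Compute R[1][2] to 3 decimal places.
-0.354

End-effector z-axis (col 2 of R) = (0.3536,-0.3536,-0.8660)
R[1][2] = -0.3536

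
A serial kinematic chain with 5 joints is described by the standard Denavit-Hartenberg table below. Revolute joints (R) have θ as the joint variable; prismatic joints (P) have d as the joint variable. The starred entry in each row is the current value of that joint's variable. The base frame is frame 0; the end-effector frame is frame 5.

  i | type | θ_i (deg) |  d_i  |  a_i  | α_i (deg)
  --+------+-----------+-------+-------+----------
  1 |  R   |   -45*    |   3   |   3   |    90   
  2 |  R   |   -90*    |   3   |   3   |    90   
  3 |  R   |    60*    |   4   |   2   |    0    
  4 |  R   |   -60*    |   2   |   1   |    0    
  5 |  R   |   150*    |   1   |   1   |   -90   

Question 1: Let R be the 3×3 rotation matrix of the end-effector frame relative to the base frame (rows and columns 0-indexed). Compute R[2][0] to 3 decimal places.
End-effector x-axis (col 0 of R) = (-0.3536,-0.3536,0.8660)
R[2][0] = 0.8660

0.866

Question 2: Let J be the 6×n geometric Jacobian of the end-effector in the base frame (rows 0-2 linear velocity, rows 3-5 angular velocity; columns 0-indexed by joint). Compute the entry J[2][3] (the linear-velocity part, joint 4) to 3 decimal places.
axis z_3 = (-0.7071,0.7071,-0.0000); lever o_n−o_3 = (-2.4749,1.7678,-0.1340)
cross product → J_v[:, 3] = (-0.0947,-0.0947,0.5000)
J_ω[:, 3] = z_3
entry J[2][3] = 0.5000

0.500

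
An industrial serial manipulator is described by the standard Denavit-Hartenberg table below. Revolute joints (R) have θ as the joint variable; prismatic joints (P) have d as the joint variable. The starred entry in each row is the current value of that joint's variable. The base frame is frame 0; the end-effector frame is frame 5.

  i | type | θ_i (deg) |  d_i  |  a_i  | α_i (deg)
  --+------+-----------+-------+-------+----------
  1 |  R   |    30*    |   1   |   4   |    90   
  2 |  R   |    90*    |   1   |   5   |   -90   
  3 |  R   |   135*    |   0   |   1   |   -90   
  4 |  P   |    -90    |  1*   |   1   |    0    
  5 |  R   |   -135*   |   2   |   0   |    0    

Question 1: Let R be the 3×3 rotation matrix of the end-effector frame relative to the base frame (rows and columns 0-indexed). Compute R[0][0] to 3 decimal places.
End-effector x-axis (col 0 of R) = (0.8624,-0.0795,0.5000)
R[0][0] = 0.8624

0.862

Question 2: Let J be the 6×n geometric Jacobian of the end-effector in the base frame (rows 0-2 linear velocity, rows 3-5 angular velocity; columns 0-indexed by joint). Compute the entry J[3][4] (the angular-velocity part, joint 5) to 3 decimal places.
0.354

axis z_4 = (0.3536,-0.6124,-0.7071); lever o_n−o_4 = (0.7071,-1.2247,-1.4142)
cross product → J_v[:, 4] = (-0.0000,-0.0000,0.0000)
J_ω[:, 4] = z_4
entry J[3][4] = 0.3536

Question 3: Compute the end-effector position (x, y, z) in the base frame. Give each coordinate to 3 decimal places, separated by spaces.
after link 1: o_1 = (3.4641, 2.0000, 1.0000)
after link 2: o_2 = (3.9641, 1.1340, 6.0000)
after link 3: o_3 = (3.6105, 1.7463, 5.2929)
after link 4: o_4 = (3.0981, 0.6340, 4.5858)
after link 5: o_5 = (3.8052, -0.5908, 3.1716)

3.805 -0.591 3.172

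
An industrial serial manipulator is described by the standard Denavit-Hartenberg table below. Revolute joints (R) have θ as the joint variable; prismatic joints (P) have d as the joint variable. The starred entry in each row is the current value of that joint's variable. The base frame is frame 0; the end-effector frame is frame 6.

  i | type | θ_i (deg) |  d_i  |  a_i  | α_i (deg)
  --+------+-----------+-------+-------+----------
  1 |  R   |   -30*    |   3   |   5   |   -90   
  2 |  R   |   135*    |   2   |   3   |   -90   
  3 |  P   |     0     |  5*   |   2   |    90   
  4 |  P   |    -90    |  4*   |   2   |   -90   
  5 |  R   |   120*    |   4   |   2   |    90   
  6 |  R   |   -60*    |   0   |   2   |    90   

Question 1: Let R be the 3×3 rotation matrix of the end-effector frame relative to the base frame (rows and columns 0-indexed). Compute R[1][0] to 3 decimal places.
End-effector x-axis (col 0 of R) = (0.1607,-0.5928,0.7891)
R[1][0] = -0.5928

-0.593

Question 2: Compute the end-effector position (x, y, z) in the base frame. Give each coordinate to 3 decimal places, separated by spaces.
-1.175 4.607 1.043

after link 1: o_1 = (4.3301, -2.5000, 3.0000)
after link 2: o_2 = (3.4930, 0.2927, 0.8787)
after link 3: o_3 = (-0.7936, 2.7676, 3.0000)
after link 4: o_4 = (2.4311, 5.5246, 1.5858)
after link 5: o_5 = (-1.4967, 5.7923, -0.5355)
after link 6: o_6 = (-1.1753, 4.6068, 1.0428)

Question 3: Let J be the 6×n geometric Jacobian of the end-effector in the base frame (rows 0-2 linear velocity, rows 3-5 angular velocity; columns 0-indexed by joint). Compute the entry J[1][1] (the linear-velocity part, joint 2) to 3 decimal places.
axis z_1 = (0.5000,0.8660,0.0000); lever o_n−o_1 = (-5.5054,7.1068,-1.9572)
cross product → J_v[:, 1] = (-1.6950,0.9786,8.3212)
J_ω[:, 1] = z_1
entry J[1][1] = 0.9786

0.979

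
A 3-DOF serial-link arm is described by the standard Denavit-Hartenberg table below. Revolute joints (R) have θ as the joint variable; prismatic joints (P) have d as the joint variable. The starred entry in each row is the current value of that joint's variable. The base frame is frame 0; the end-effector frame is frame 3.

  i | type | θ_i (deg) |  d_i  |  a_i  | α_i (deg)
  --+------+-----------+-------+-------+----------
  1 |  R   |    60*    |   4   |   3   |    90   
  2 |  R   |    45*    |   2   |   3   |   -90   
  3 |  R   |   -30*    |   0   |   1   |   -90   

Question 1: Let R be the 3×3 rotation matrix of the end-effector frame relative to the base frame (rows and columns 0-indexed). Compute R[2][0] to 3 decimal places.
End-effector x-axis (col 0 of R) = (0.7392,0.2803,0.6124)
R[2][0] = 0.6124

0.612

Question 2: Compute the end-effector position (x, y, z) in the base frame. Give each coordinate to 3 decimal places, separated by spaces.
after link 1: o_1 = (1.5000, 2.5981, 4.0000)
after link 2: o_2 = (4.2927, 3.4352, 6.1213)
after link 3: o_3 = (5.0319, 3.7155, 6.7337)

5.032 3.716 6.734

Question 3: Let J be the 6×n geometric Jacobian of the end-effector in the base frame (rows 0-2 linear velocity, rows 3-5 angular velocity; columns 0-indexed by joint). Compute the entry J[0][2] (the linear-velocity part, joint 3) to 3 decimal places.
-0.573

axis z_2 = (-0.3536,-0.6124,0.7071); lever o_n−o_2 = (0.7392,0.2803,0.6124)
cross product → J_v[:, 2] = (-0.5732,0.7392,0.3536)
J_ω[:, 2] = z_2
entry J[0][2] = -0.5732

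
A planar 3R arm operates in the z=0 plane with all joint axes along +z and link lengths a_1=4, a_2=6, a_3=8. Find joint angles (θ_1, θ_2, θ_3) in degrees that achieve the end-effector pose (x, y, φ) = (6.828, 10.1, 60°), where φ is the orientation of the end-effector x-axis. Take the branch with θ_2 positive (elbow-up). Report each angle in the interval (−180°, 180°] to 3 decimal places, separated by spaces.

-44.995 135.002 -30.006

wrist centre = target − a_3·(cos φ, sin φ) = (2.8280, 3.1718)
cos θ_2 = (18.0579−4²−6²)/(2·4·6) = -0.7071; θ_2 = 135.0017° (elbow-up)
β = atan2(3.1718,2.8280) = 48.2795°; ψ = atan2(4.2425,-0.2428) = 93.2750°
θ_1 = β − ψ = -44.9955°
θ_3 = φ − θ_1 − θ_2 = -30.0062° (wrapped to (-180°,180°])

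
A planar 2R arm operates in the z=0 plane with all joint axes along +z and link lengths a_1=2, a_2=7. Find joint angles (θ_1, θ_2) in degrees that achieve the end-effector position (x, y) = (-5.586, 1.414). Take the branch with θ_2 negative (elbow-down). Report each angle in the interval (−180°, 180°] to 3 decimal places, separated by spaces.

-73.419 -134.995

cos θ_2 = (33.2028−2²−7²)/(2·2·7) = -0.7070; θ_2 = -134.9948° (elbow-down)
β = atan2(1.4140,-5.5860) = 165.7949°; ψ = atan2(-4.9502,-2.9493) = -120.7863°
θ_1 = β − ψ = 286.5812°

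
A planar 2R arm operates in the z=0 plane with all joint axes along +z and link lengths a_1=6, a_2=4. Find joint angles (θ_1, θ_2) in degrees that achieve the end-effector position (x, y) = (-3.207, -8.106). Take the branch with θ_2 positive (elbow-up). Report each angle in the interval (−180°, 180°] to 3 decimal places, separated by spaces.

-135.003 60.011

cos θ_2 = (75.9921−6²−4²)/(2·6·4) = 0.4998; θ_2 = 60.0109° (elbow-up)
β = atan2(-8.1060,-3.2070) = -111.5854°; ψ = atan2(3.4645,7.9993) = 23.4172°
θ_1 = β − ψ = -135.0026°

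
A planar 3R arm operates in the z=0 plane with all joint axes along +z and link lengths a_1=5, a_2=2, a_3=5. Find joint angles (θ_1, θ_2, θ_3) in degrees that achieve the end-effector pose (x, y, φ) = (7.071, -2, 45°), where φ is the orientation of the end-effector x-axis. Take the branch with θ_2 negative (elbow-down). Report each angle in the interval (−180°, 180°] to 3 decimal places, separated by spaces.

wrist centre = target − a_3·(cos φ, sin φ) = (3.5355, -5.5355)
cos θ_2 = (43.1417−5²−2²)/(2·5·2) = 0.7071; θ_2 = -45.0019° (elbow-down)
β = atan2(-5.5355,3.5355) = -57.4342°; ψ = atan2(-1.4143,6.4142) = -12.4342°
θ_1 = β − ψ = -45.0000°
θ_3 = φ − θ_1 − θ_2 = 135.0019° (wrapped to (-180°,180°])

-45.000 -45.002 135.002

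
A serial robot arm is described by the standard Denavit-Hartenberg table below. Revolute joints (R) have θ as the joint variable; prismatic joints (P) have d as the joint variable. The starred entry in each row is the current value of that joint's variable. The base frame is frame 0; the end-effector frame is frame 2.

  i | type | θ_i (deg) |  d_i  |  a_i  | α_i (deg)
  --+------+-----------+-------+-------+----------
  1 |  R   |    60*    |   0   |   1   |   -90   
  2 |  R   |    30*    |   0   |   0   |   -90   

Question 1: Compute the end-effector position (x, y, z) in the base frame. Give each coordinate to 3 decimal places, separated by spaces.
after link 1: o_1 = (0.5000, 0.8660, 0.0000)
after link 2: o_2 = (0.5000, 0.8660, 0.0000)

0.500 0.866 0.000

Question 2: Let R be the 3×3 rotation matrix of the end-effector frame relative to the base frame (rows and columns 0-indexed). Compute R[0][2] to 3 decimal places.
End-effector z-axis (col 2 of R) = (-0.2500,-0.4330,-0.8660)
R[0][2] = -0.2500

-0.250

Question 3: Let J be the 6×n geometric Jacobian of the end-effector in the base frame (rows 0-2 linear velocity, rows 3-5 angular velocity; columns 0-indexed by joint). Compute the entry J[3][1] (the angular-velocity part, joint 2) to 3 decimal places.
axis z_1 = (-0.8660,0.5000,0.0000); lever o_n−o_1 = (0.0000,0.0000,0.0000)
cross product → J_v[:, 1] = (0.0000,0.0000,-0.0000)
J_ω[:, 1] = z_1
entry J[3][1] = -0.8660

-0.866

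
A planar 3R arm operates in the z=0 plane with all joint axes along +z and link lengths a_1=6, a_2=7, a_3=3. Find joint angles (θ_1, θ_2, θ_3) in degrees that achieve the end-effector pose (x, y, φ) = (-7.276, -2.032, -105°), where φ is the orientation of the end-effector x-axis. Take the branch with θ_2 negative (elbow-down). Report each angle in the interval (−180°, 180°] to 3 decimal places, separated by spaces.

wrist centre = target − a_3·(cos φ, sin φ) = (-6.4995, 0.8658)
cos θ_2 = (42.9936−6²−7²)/(2·6·7) = -0.5001; θ_2 = -120.0050° (elbow-down)
β = atan2(0.8658,-6.4995) = 172.4125°; ψ = atan2(-6.0619,2.4995) = -67.5924°
θ_1 = β − ψ = 240.0049°
θ_3 = φ − θ_1 − θ_2 = 135.0001° (wrapped to (-180°,180°])

-119.995 -120.005 135.000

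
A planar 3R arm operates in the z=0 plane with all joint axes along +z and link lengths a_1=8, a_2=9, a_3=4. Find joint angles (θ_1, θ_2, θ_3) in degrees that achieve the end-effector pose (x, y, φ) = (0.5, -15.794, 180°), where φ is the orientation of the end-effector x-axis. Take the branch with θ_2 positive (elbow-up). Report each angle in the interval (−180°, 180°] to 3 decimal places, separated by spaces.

wrist centre = target − a_3·(cos φ, sin φ) = (4.5000, -15.7940)
cos θ_2 = (269.7004−8²−9²)/(2·8·9) = 0.8660; θ_2 = 30.0057° (elbow-up)
β = atan2(-15.7940,4.5000) = -74.0968°; ψ = atan2(4.5008,15.7938) = 15.9061°
θ_1 = β − ψ = -90.0028°
θ_3 = φ − θ_1 − θ_2 = -120.0029° (wrapped to (-180°,180°])

-90.003 30.006 -120.003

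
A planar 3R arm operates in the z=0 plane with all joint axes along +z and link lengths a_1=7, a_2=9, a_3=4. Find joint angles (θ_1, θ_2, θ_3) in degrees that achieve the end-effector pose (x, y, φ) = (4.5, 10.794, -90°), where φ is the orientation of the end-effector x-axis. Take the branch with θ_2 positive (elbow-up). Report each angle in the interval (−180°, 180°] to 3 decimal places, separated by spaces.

wrist centre = target − a_3·(cos φ, sin φ) = (4.5000, 14.7940)
cos θ_2 = (239.1124−7²−9²)/(2·7·9) = 0.8660; θ_2 = 30.0062° (elbow-up)
β = atan2(14.7940,4.5000) = 73.0814°; ψ = atan2(4.5008,14.7937) = 16.9218°
θ_1 = β − ψ = 56.1596°
θ_3 = φ − θ_1 − θ_2 = -176.1658° (wrapped to (-180°,180°])

56.160 30.006 -176.166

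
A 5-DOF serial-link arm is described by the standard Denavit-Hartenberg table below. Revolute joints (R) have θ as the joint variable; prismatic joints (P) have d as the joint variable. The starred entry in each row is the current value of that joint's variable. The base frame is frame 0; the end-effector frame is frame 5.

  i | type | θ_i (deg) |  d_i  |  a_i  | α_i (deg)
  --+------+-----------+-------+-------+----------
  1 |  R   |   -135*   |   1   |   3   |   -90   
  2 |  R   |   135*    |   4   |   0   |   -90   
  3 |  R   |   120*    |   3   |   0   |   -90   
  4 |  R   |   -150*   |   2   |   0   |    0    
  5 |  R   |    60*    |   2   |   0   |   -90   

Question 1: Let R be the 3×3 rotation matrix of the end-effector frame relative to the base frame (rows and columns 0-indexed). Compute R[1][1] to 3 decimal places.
End-effector y-axis (col 1 of R) = (0.0795,0.7866,-0.6124)
R[1][1] = 0.7866

0.787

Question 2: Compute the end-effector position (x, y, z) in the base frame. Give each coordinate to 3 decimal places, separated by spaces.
1.889 -6.596 5.571

after link 1: o_1 = (-2.1213, -2.1213, 1.0000)
after link 2: o_2 = (0.7071, -4.9497, 1.0000)
after link 3: o_3 = (2.2071, -3.4497, 3.1213)
after link 4: o_4 = (2.0482, -5.0229, 4.3461)
after link 5: o_5 = (1.8893, -6.5960, 5.5708)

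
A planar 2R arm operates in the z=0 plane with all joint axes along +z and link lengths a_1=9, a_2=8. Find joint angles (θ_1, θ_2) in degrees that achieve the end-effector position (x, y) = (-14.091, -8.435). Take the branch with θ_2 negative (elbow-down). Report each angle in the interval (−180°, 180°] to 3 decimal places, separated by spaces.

cos θ_2 = (269.7055−9²−8²)/(2·9·8) = 0.8660; θ_2 = -30.0017° (elbow-down)
β = atan2(-8.4350,-14.0910) = -149.0949°; ψ = atan2(-4.0002,15.9281) = -14.0978°
θ_1 = β − ψ = -134.9971°

-134.997 -30.002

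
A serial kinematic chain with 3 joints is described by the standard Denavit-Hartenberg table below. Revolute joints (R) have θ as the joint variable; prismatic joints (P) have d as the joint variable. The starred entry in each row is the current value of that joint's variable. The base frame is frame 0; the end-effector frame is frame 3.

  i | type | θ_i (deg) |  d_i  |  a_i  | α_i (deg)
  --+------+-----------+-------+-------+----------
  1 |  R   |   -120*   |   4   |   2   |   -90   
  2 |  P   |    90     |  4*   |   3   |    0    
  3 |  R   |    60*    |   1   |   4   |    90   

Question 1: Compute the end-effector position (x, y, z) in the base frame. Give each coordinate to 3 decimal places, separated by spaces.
after link 1: o_1 = (-1.0000, -1.7321, 4.0000)
after link 2: o_2 = (2.4641, -3.7321, 1.0000)
after link 3: o_3 = (5.0622, -1.2321, -1.0000)

5.062 -1.232 -1.000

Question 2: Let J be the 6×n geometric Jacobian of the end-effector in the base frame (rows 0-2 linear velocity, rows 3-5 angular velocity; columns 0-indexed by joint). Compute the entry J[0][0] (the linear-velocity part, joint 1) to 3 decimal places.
1.232

axis z_0 = ẑ; lever o_n−o_0 = (5.0622,-1.2321,-1.0000)
cross product → J_v[:, 0] = (1.2321,5.0622,-0.0000)
J_ω[:, 0] = z_0
entry J[0][0] = 1.2321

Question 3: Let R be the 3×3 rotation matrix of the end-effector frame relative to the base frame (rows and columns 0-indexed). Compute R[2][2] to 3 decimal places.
End-effector z-axis (col 2 of R) = (-0.2500,-0.4330,-0.8660)
R[2][2] = -0.8660

-0.866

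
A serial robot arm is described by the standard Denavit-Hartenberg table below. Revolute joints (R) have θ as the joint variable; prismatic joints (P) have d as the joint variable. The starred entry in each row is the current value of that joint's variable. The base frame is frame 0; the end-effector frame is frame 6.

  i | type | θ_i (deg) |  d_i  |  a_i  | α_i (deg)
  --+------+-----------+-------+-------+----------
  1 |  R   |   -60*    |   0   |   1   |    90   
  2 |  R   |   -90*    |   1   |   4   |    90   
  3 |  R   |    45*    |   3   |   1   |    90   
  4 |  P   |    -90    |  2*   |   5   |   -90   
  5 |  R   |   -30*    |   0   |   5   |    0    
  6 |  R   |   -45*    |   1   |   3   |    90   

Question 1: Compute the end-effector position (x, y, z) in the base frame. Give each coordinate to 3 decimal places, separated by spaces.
6.493 -5.612 -10.645

after link 1: o_1 = (0.5000, -0.8660, 0.0000)
after link 2: o_2 = (-0.3660, -1.3660, -4.0000)
after link 3: o_3 = (-2.4784, 0.8785, -4.7071)
after link 4: o_4 = (1.2463, -2.7445, -6.1213)
after link 5: o_5 = (4.9423, -5.6106, -7.8891)
after link 6: o_6 = (6.4927, -5.6121, -10.6452)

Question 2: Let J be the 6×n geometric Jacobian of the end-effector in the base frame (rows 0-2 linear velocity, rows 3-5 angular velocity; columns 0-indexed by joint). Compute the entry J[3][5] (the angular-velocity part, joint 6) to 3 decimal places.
-0.612

axis z_5 = (-0.6124,-0.3536,-0.7071); lever o_n−o_5 = (1.5504,-0.0015,-2.7561)
cross product → J_v[:, 5] = (0.9734,-2.7841,0.5490)
J_ω[:, 5] = z_5
entry J[3][5] = -0.6124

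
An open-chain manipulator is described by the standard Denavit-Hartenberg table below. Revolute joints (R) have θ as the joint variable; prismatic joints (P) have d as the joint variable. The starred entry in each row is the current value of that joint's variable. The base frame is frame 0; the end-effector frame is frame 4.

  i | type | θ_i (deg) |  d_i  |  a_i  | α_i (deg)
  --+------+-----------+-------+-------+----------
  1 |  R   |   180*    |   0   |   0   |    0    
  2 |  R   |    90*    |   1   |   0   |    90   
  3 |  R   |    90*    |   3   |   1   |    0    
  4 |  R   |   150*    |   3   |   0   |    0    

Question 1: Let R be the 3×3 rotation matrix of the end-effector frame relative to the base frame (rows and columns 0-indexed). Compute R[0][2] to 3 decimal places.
-1.000

End-effector z-axis (col 2 of R) = (-1.0000,0.0000,0.0000)
R[0][2] = -1.0000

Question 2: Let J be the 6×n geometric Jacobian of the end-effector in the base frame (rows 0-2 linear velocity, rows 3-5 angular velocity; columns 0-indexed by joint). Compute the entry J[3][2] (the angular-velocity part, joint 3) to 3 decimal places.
axis z_2 = (-1.0000,0.0000,0.0000); lever o_n−o_2 = (-6.0000,0.0000,1.0000)
cross product → J_v[:, 2] = (0.0000,1.0000,0.0000)
J_ω[:, 2] = z_2
entry J[3][2] = -1.0000

-1.000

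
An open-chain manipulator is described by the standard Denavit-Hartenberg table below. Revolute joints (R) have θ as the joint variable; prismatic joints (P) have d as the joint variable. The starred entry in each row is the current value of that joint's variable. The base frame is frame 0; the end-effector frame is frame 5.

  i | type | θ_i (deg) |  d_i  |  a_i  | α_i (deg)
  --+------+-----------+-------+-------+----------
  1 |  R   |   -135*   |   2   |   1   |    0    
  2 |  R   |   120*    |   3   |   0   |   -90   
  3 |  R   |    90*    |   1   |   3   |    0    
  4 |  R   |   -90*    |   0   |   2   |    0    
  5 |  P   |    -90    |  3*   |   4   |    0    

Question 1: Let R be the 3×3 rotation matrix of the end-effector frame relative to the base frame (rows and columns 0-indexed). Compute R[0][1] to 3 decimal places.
End-effector y-axis (col 1 of R) = (0.9659,-0.2588,-0.0000)
R[0][1] = 0.9659

0.966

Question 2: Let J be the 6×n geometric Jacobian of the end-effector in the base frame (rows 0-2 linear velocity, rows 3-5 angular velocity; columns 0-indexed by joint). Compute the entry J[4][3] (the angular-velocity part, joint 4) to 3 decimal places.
0.966

axis z_3 = (0.2588,0.9659,0.0000); lever o_n−o_3 = (2.7083,2.3801,4.0000)
cross product → J_v[:, 3] = (3.8637,-1.0353,-2.0000)
J_ω[:, 3] = z_3
entry J[4][3] = 0.9659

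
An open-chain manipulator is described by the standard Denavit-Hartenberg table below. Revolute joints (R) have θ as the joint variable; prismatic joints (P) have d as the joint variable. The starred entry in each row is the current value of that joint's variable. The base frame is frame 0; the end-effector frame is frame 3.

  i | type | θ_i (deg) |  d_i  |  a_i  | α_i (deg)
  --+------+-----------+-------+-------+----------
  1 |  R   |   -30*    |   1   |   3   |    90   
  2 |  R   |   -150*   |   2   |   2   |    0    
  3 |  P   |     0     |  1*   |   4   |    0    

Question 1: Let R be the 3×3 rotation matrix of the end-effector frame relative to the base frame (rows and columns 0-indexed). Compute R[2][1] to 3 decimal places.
End-effector y-axis (col 1 of R) = (0.4330,-0.2500,-0.8660)
R[2][1] = -0.8660

-0.866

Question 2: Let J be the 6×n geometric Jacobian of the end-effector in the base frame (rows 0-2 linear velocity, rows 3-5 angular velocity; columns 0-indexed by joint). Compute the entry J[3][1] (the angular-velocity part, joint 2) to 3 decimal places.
-0.500

axis z_1 = (-0.5000,-0.8660,0.0000); lever o_n−o_1 = (-6.0000,-0.0000,-3.0000)
cross product → J_v[:, 1] = (2.5981,-1.5000,-5.1962)
J_ω[:, 1] = z_1
entry J[3][1] = -0.5000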